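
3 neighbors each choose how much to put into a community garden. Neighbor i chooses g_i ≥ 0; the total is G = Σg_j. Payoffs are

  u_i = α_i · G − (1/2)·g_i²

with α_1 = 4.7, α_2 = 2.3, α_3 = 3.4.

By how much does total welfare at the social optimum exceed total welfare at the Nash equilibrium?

73.55

Neighbor i's FOC: ∂u_i/∂g_i = α_i − g_i = 0, so g_i* = α_i.
NE contributions = (4.7, 2.3, 3.4); G = 10.4.
W^NE = (Σα)·G − ½Σα_i² = 10.4² − ½·38.94 = 88.69.
Planner sets g_i = Σα_j = 10.4 for every i, so G^SO = 3·10.4 = 31.2.
W^SO = (Σα)·G^SO − ½·3·(Σα)² = (3/2)·10.4² = 162.24.
Deadweight loss = W^SO − W^NE = 73.55.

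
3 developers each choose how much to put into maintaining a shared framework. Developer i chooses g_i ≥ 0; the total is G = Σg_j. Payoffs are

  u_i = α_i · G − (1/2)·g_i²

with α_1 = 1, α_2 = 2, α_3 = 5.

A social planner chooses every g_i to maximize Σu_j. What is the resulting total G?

Planner FOC: ∂(Σu_j)/∂g_i = (Σα_j) − g_i = 0, so g_i^SO = Σα_j = 8 for every i; G^SO = 24.

24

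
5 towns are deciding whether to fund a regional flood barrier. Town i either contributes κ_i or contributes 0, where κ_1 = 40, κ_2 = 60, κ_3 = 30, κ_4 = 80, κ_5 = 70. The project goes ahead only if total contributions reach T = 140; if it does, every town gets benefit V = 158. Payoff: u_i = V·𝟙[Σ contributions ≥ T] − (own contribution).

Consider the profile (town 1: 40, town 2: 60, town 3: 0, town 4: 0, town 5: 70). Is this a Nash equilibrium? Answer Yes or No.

Total = 170 ≥ 140: provided.
Town 1 (pledges 40, payoff 118): dropping to 0 → total 130, payoff 0. No gain.
Town 2 (pledges 60, payoff 98): dropping to 0 → total 110, payoff 0. No gain.
Town 3 (pledges 0, payoff 158): pledging 30 → total 200, payoff 128. No gain.
Town 4 (pledges 0, payoff 158): pledging 80 → total 250, payoff 78. No gain.
Town 5 (pledges 70, payoff 88): dropping to 0 → total 100, payoff 0. No gain.

Yes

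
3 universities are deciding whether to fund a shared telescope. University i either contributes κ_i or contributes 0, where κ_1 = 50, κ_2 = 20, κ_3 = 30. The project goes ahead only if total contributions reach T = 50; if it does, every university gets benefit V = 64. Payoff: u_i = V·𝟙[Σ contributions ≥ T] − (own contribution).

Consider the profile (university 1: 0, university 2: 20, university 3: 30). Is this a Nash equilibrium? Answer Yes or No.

Yes

Total = 50 ≥ 50: provided.
University 1 (pledges 0, payoff 64): pledging 50 → total 100, payoff 14. No gain.
University 2 (pledges 20, payoff 44): dropping to 0 → total 30, payoff 0. No gain.
University 3 (pledges 30, payoff 34): dropping to 0 → total 20, payoff 0. No gain.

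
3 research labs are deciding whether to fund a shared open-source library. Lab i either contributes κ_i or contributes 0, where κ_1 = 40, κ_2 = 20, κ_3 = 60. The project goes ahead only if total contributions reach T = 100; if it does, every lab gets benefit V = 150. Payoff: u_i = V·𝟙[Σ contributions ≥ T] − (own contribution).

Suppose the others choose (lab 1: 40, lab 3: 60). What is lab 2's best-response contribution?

Others' total = 100 ≥ 100; contributing adds cost 20 for no extra benefit.
Best response: 0.

0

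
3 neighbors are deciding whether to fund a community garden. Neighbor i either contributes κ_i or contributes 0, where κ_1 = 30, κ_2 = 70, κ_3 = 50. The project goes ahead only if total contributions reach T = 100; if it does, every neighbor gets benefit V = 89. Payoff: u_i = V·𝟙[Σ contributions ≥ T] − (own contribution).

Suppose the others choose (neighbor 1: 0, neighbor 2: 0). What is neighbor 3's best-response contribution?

Others' total = 0. Even contributing 50 gives 50 < 100: no benefit either way.
Best response: 0.

0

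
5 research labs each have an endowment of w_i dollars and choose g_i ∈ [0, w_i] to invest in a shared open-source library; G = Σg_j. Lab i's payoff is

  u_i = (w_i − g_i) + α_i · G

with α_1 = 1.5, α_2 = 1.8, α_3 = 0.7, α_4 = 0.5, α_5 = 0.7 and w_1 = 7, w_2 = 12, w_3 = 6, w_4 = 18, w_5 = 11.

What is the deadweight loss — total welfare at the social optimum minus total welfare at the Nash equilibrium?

∂u_i/∂g_i = α_i − 1, so lab i contributes w_i if α_i > 1, else 0.
α_i > 1 for i ∈ {1, 2}; NE contributions (7, 12, 0, 0, 0), G = 19.
W^NE = Σw_i − G^NE + (Σα_i)·G^NE = 54 + 4.2·19 = 133.8.
Planner: ∂(Σu_j)/∂g_i = Σα_j − 1 = 4.2 > 0, so everyone contributes w_i; G^SO = 54, W^SO = 54 + 4.2·54 = 280.8.
Deadweight loss = 147.

147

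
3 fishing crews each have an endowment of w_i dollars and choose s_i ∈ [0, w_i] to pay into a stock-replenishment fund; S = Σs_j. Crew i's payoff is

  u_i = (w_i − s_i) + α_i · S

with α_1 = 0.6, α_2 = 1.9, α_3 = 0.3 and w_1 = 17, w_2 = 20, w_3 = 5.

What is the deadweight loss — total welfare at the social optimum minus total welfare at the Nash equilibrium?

∂u_i/∂s_i = α_i − 1, so crew i contributes w_i if α_i > 1, else 0.
α_i > 1 for i ∈ {2}; NE contributions (0, 20, 0), S = 20.
W^NE = Σw_i − S^NE + (Σα_i)·S^NE = 42 + 1.8·20 = 78.
Planner: ∂(Σu_j)/∂s_i = Σα_j − 1 = 1.8 > 0, so everyone contributes w_i; S^SO = 42, W^SO = 42 + 1.8·42 = 117.6.
Deadweight loss = 39.6.

39.6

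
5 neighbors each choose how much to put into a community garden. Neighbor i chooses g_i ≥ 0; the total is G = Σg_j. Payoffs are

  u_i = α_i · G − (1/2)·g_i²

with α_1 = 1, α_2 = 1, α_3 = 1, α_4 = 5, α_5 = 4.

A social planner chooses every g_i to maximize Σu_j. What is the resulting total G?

60

Planner FOC: ∂(Σu_j)/∂g_i = (Σα_j) − g_i = 0, so g_i^SO = Σα_j = 12 for every i; G^SO = 60.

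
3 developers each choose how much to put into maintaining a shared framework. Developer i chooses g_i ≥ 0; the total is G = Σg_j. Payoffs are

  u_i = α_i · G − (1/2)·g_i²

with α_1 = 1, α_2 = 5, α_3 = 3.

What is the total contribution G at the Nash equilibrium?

9

Developer i's FOC: ∂u_i/∂g_i = α_i − g_i = 0, so g_i* = α_i.
NE contributions = (1, 5, 3); G = 9.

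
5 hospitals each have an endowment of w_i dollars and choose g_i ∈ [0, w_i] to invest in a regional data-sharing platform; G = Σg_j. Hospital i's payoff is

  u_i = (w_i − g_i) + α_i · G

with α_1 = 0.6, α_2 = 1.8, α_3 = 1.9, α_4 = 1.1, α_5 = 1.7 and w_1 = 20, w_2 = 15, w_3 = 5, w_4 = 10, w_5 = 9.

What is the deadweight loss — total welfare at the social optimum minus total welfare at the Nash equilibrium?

∂u_i/∂g_i = α_i − 1, so hospital i contributes w_i if α_i > 1, else 0.
α_i > 1 for i ∈ {2, 3, 4, 5}; NE contributions (0, 15, 5, 10, 9), G = 39.
W^NE = Σw_i − G^NE + (Σα_i)·G^NE = 59 + 6.1·39 = 296.9.
Planner: ∂(Σu_j)/∂g_i = Σα_j − 1 = 6.1 > 0, so everyone contributes w_i; G^SO = 59, W^SO = 59 + 6.1·59 = 418.9.
Deadweight loss = 122.

122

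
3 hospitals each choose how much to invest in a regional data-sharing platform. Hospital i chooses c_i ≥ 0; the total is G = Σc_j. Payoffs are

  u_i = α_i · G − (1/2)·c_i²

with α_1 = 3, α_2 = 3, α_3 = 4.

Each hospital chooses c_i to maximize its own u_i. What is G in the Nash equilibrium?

10

Hospital i's FOC: ∂u_i/∂c_i = α_i − c_i = 0, so c_i* = α_i.
NE contributions = (3, 3, 4); G = 10.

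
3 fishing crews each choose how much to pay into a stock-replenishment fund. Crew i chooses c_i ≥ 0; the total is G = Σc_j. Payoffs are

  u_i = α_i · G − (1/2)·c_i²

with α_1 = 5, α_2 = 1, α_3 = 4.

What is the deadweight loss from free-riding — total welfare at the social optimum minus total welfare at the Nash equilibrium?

Crew i's FOC: ∂u_i/∂c_i = α_i − c_i = 0, so c_i* = α_i.
NE contributions = (5, 1, 4); G = 10.
W^NE = (Σα)·G − ½Σα_i² = 10² − ½·42 = 79.
Planner sets c_i = Σα_j = 10 for every i, so G^SO = 3·10 = 30.
W^SO = (Σα)·G^SO − ½·3·(Σα)² = (3/2)·10² = 150.
Deadweight loss = W^SO − W^NE = 71.

71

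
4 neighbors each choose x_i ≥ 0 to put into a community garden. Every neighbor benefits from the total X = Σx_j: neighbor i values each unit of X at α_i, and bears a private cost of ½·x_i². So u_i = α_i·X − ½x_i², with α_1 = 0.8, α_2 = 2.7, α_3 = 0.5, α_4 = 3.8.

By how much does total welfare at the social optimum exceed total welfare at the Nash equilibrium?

72.15

Neighbor i's FOC: ∂u_i/∂x_i = α_i − x_i = 0, so x_i* = α_i.
NE contributions = (0.8, 2.7, 0.5, 3.8); X = 7.8.
W^NE = (Σα)·X − ½Σα_i² = 7.8² − ½·22.62 = 49.53.
Planner sets x_i = Σα_j = 7.8 for every i, so X^SO = 4·7.8 = 31.2.
W^SO = (Σα)·X^SO − ½·4·(Σα)² = (4/2)·7.8² = 121.68.
Deadweight loss = W^SO − W^NE = 72.15.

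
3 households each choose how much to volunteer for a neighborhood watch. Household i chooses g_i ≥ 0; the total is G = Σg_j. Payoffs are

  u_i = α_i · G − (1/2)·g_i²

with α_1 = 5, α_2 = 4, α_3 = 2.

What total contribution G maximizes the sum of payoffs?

33

Planner FOC: ∂(Σu_j)/∂g_i = (Σα_j) − g_i = 0, so g_i^SO = Σα_j = 11 for every i; G^SO = 33.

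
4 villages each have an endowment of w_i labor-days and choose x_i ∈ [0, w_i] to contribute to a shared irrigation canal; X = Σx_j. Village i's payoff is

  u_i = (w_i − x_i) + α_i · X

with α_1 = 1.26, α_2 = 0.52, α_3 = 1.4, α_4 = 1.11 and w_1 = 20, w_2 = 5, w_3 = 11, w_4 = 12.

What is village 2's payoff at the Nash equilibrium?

27.36

∂u_i/∂x_i = α_i − 1, so village i contributes w_i if α_i > 1, else 0.
α_i > 1 for i ∈ {1, 3, 4}; NE contributions (20, 0, 11, 12), X = 43.
u_2 = (5 − 0) + 0.52·43 = 27.36.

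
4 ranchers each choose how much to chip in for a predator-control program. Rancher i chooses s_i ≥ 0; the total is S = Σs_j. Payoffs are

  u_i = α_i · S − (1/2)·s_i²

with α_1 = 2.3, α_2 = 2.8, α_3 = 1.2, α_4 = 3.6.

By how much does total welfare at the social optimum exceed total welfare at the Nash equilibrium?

Rancher i's FOC: ∂u_i/∂s_i = α_i − s_i = 0, so s_i* = α_i.
NE contributions = (2.3, 2.8, 1.2, 3.6); S = 9.9.
W^NE = (Σα)·S − ½Σα_i² = 9.9² − ½·27.53 = 84.245.
Planner sets s_i = Σα_j = 9.9 for every i, so S^SO = 4·9.9 = 39.6.
W^SO = (Σα)·S^SO − ½·4·(Σα)² = (4/2)·9.9² = 196.02.
Deadweight loss = W^SO − W^NE = 111.775.

111.775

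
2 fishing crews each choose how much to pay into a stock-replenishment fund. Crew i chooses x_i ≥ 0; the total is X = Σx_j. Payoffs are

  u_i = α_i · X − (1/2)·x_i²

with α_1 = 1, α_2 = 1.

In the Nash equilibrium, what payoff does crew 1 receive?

1.5

Crew i's FOC: ∂u_i/∂x_i = α_i − x_i = 0, so x_i* = α_i.
NE contributions = (1, 1); X = 2.
u_1 = α_1·X − ½·(x_1)² = 1·2 − ½·1² = 1.5.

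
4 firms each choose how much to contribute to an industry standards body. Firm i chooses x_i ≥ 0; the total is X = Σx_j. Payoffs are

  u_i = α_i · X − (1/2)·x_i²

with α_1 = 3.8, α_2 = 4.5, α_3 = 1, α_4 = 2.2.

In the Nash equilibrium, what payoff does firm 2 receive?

41.625

Firm i's FOC: ∂u_i/∂x_i = α_i − x_i = 0, so x_i* = α_i.
NE contributions = (3.8, 4.5, 1, 2.2); X = 11.5.
u_2 = α_2·X − ½·(x_2)² = 4.5·11.5 − ½·4.5² = 41.625.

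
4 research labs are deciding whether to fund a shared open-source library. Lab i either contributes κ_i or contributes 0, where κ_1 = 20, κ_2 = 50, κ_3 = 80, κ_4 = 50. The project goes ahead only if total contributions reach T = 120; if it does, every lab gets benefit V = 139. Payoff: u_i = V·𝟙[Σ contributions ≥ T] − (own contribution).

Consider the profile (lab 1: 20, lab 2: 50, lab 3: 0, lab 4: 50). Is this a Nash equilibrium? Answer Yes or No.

Total = 120 ≥ 120: provided.
Lab 1 (pledges 20, payoff 119): dropping to 0 → total 100, payoff 0. No gain.
Lab 2 (pledges 50, payoff 89): dropping to 0 → total 70, payoff 0. No gain.
Lab 3 (pledges 0, payoff 139): pledging 80 → total 200, payoff 59. No gain.
Lab 4 (pledges 50, payoff 89): dropping to 0 → total 70, payoff 0. No gain.

Yes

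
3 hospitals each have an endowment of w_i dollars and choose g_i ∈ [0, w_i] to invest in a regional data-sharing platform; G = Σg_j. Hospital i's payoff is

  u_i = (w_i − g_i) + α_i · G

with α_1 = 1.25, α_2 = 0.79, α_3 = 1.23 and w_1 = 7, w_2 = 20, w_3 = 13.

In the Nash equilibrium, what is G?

∂u_i/∂g_i = α_i − 1, so hospital i contributes w_i if α_i > 1, else 0.
α_i > 1 for i ∈ {1, 3}; NE contributions (7, 0, 13), G = 20.

20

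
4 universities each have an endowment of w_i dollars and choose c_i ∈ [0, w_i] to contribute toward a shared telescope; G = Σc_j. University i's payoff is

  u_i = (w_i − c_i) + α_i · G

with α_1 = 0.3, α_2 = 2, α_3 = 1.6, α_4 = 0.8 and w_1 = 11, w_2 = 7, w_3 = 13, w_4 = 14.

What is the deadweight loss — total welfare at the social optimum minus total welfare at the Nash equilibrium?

∂u_i/∂c_i = α_i − 1, so university i contributes w_i if α_i > 1, else 0.
α_i > 1 for i ∈ {2, 3}; NE contributions (0, 7, 13, 0), G = 20.
W^NE = Σw_i − G^NE + (Σα_i)·G^NE = 45 + 3.7·20 = 119.
Planner: ∂(Σu_j)/∂c_i = Σα_j − 1 = 3.7 > 0, so everyone contributes w_i; G^SO = 45, W^SO = 45 + 3.7·45 = 211.5.
Deadweight loss = 92.5.

92.5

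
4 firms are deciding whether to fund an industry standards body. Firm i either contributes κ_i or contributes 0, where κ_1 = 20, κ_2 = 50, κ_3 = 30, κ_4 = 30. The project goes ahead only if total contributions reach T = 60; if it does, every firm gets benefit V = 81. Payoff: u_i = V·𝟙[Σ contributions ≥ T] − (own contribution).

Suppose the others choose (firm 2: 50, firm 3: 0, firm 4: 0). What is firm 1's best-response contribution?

Others' total = 50. Contributing 20 brings total to 70 ≥ 60: gain V − κ_1 = 61.
Best response: 20.

20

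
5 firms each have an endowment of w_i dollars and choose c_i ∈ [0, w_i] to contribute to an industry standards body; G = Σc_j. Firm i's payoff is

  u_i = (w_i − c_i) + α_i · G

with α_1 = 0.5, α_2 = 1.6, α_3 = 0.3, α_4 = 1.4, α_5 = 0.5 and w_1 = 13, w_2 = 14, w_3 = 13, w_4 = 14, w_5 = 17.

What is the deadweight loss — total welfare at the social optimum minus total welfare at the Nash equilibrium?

∂u_i/∂c_i = α_i − 1, so firm i contributes w_i if α_i > 1, else 0.
α_i > 1 for i ∈ {2, 4}; NE contributions (0, 14, 0, 14, 0), G = 28.
W^NE = Σw_i − G^NE + (Σα_i)·G^NE = 71 + 3.3·28 = 163.4.
Planner: ∂(Σu_j)/∂c_i = Σα_j − 1 = 3.3 > 0, so everyone contributes w_i; G^SO = 71, W^SO = 71 + 3.3·71 = 305.3.
Deadweight loss = 141.9.

141.9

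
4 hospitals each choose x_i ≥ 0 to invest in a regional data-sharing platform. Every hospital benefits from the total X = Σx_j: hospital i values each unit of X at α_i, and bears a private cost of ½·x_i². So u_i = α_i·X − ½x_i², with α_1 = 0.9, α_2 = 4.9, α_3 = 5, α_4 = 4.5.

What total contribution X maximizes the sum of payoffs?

Planner FOC: ∂(Σu_j)/∂x_i = (Σα_j) − x_i = 0, so x_i^SO = Σα_j = 15.3 for every i; X^SO = 61.2.

61.2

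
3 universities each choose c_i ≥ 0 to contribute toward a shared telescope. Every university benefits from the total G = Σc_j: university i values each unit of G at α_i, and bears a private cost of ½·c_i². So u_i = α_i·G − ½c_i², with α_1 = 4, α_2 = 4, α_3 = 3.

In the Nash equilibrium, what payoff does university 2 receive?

University i's FOC: ∂u_i/∂c_i = α_i − c_i = 0, so c_i* = α_i.
NE contributions = (4, 4, 3); G = 11.
u_2 = α_2·G − ½·(c_2)² = 4·11 − ½·4² = 36.

36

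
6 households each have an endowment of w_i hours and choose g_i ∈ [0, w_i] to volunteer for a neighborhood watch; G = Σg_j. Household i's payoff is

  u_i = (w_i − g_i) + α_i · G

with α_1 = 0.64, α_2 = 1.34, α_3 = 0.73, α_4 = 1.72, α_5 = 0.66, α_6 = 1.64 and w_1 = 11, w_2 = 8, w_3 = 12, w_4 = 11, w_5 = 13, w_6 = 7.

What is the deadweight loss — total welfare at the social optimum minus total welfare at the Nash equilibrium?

∂u_i/∂g_i = α_i − 1, so household i contributes w_i if α_i > 1, else 0.
α_i > 1 for i ∈ {2, 4, 6}; NE contributions (0, 8, 0, 11, 0, 7), G = 26.
W^NE = Σw_i − G^NE + (Σα_i)·G^NE = 62 + 5.73·26 = 210.98.
Planner: ∂(Σu_j)/∂g_i = Σα_j − 1 = 5.73 > 0, so everyone contributes w_i; G^SO = 62, W^SO = 62 + 5.73·62 = 417.26.
Deadweight loss = 206.28.

206.28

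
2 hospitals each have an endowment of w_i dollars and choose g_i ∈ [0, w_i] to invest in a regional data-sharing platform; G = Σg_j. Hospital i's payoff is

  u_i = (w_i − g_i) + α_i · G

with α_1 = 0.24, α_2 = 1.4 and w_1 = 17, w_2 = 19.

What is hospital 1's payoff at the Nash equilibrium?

21.56

∂u_i/∂g_i = α_i − 1, so hospital i contributes w_i if α_i > 1, else 0.
α_i > 1 for i ∈ {2}; NE contributions (0, 19), G = 19.
u_1 = (17 − 0) + 0.24·19 = 21.56.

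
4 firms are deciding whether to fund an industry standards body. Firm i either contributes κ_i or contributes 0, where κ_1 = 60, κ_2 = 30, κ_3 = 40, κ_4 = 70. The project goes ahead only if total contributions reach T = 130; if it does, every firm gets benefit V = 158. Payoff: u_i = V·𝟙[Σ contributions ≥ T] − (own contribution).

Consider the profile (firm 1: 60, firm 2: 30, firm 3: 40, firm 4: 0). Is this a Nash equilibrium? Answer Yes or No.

Total = 130 ≥ 130: provided.
Firm 1 (pledges 60, payoff 98): dropping to 0 → total 70, payoff 0. No gain.
Firm 2 (pledges 30, payoff 128): dropping to 0 → total 100, payoff 0. No gain.
Firm 3 (pledges 40, payoff 118): dropping to 0 → total 90, payoff 0. No gain.
Firm 4 (pledges 0, payoff 158): pledging 70 → total 200, payoff 88. No gain.

Yes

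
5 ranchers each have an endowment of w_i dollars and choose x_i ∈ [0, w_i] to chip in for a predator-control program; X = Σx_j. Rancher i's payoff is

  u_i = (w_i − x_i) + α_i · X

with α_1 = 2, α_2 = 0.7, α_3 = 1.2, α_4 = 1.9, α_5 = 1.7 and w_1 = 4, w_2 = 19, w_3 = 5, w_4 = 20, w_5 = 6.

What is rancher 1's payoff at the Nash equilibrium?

70

∂u_i/∂x_i = α_i − 1, so rancher i contributes w_i if α_i > 1, else 0.
α_i > 1 for i ∈ {1, 3, 4, 5}; NE contributions (4, 0, 5, 20, 6), X = 35.
u_1 = (4 − 4) + 2·35 = 70.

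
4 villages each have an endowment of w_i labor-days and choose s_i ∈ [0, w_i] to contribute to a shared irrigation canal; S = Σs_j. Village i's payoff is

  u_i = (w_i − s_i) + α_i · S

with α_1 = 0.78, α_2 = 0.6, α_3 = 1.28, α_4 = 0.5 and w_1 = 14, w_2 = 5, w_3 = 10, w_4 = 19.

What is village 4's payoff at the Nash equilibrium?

∂u_i/∂s_i = α_i − 1, so village i contributes w_i if α_i > 1, else 0.
α_i > 1 for i ∈ {3}; NE contributions (0, 0, 10, 0), S = 10.
u_4 = (19 − 0) + 0.5·10 = 24.

24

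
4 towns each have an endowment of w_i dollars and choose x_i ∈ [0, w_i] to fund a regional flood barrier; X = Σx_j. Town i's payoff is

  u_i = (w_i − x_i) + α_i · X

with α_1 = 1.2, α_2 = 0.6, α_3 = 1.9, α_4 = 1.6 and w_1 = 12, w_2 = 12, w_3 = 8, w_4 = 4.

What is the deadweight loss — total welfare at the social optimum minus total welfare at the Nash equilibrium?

∂u_i/∂x_i = α_i − 1, so town i contributes w_i if α_i > 1, else 0.
α_i > 1 for i ∈ {1, 3, 4}; NE contributions (12, 0, 8, 4), X = 24.
W^NE = Σw_i − X^NE + (Σα_i)·X^NE = 36 + 4.3·24 = 139.2.
Planner: ∂(Σu_j)/∂x_i = Σα_j − 1 = 4.3 > 0, so everyone contributes w_i; X^SO = 36, W^SO = 36 + 4.3·36 = 190.8.
Deadweight loss = 51.6.

51.6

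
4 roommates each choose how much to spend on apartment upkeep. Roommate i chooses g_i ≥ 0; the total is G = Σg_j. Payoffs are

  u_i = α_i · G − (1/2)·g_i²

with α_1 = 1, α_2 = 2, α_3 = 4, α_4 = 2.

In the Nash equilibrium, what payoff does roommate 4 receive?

Roommate i's FOC: ∂u_i/∂g_i = α_i − g_i = 0, so g_i* = α_i.
NE contributions = (1, 2, 4, 2); G = 9.
u_4 = α_4·G − ½·(g_4)² = 2·9 − ½·2² = 16.

16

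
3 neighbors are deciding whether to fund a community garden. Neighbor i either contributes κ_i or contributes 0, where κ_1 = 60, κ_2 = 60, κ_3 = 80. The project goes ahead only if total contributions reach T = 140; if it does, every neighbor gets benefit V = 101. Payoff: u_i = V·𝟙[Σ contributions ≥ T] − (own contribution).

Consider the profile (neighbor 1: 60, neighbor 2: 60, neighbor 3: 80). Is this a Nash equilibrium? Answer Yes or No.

No

Total = 200 ≥ 140: provided.
Neighbor 1 (pledges 60, payoff 41): dropping to 0 → total 140, payoff 101. Profitable deviation.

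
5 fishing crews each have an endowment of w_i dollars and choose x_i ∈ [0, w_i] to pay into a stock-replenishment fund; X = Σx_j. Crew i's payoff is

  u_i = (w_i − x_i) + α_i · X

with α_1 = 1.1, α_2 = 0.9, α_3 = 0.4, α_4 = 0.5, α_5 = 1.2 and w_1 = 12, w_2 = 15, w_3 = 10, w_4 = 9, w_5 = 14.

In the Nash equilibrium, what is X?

26

∂u_i/∂x_i = α_i − 1, so crew i contributes w_i if α_i > 1, else 0.
α_i > 1 for i ∈ {1, 5}; NE contributions (12, 0, 0, 0, 14), X = 26.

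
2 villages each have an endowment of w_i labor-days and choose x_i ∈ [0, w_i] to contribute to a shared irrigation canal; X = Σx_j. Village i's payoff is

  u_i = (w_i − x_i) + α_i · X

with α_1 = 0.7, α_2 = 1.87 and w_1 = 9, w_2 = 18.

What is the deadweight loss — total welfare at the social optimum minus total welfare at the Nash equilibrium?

∂u_i/∂x_i = α_i − 1, so village i contributes w_i if α_i > 1, else 0.
α_i > 1 for i ∈ {2}; NE contributions (0, 18), X = 18.
W^NE = Σw_i − X^NE + (Σα_i)·X^NE = 27 + 1.57·18 = 55.26.
Planner: ∂(Σu_j)/∂x_i = Σα_j − 1 = 1.57 > 0, so everyone contributes w_i; X^SO = 27, W^SO = 27 + 1.57·27 = 69.39.
Deadweight loss = 14.13.

14.13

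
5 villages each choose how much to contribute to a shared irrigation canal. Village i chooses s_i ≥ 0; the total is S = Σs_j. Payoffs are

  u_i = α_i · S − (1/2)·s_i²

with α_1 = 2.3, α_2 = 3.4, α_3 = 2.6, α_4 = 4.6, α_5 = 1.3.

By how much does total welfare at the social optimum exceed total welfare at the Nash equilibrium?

325.69

Village i's FOC: ∂u_i/∂s_i = α_i − s_i = 0, so s_i* = α_i.
NE contributions = (2.3, 3.4, 2.6, 4.6, 1.3); S = 14.2.
W^NE = (Σα)·S − ½Σα_i² = 14.2² − ½·46.46 = 178.41.
Planner sets s_i = Σα_j = 14.2 for every i, so S^SO = 5·14.2 = 71.
W^SO = (Σα)·S^SO − ½·5·(Σα)² = (5/2)·14.2² = 504.1.
Deadweight loss = W^SO − W^NE = 325.69.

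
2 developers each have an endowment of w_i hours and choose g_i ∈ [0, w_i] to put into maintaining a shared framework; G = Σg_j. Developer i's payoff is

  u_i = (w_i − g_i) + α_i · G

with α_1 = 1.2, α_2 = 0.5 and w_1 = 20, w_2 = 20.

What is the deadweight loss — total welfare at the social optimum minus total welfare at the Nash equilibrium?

∂u_i/∂g_i = α_i − 1, so developer i contributes w_i if α_i > 1, else 0.
α_i > 1 for i ∈ {1}; NE contributions (20, 0), G = 20.
W^NE = Σw_i − G^NE + (Σα_i)·G^NE = 40 + 0.7·20 = 54.
Planner: ∂(Σu_j)/∂g_i = Σα_j − 1 = 0.7 > 0, so everyone contributes w_i; G^SO = 40, W^SO = 40 + 0.7·40 = 68.
Deadweight loss = 14.

14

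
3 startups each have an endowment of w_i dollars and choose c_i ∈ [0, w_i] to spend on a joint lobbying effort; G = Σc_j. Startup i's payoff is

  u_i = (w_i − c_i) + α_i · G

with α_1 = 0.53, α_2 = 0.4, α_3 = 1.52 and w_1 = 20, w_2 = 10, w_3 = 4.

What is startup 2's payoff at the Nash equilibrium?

11.6

∂u_i/∂c_i = α_i − 1, so startup i contributes w_i if α_i > 1, else 0.
α_i > 1 for i ∈ {3}; NE contributions (0, 0, 4), G = 4.
u_2 = (10 − 0) + 0.4·4 = 11.6.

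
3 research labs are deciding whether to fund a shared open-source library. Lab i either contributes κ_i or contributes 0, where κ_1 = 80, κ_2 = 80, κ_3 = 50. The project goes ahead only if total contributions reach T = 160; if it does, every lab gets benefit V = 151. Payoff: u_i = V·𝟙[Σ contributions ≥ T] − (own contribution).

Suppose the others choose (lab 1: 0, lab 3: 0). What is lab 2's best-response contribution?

Others' total = 0. Even contributing 80 gives 80 < 160: no benefit either way.
Best response: 0.

0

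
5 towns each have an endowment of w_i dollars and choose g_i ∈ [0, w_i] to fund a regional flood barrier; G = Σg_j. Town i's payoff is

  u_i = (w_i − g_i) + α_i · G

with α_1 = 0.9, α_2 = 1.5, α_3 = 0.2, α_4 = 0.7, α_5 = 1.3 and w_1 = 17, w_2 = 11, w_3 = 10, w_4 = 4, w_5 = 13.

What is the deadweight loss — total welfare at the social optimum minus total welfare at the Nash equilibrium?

∂u_i/∂g_i = α_i − 1, so town i contributes w_i if α_i > 1, else 0.
α_i > 1 for i ∈ {2, 5}; NE contributions (0, 11, 0, 0, 13), G = 24.
W^NE = Σw_i − G^NE + (Σα_i)·G^NE = 55 + 3.6·24 = 141.4.
Planner: ∂(Σu_j)/∂g_i = Σα_j − 1 = 3.6 > 0, so everyone contributes w_i; G^SO = 55, W^SO = 55 + 3.6·55 = 253.
Deadweight loss = 111.6.

111.6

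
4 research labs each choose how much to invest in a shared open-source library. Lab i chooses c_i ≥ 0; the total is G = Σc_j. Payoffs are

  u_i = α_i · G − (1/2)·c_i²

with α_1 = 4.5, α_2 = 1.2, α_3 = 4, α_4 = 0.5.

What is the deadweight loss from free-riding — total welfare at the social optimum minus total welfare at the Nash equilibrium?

Lab i's FOC: ∂u_i/∂c_i = α_i − c_i = 0, so c_i* = α_i.
NE contributions = (4.5, 1.2, 4, 0.5); G = 10.2.
W^NE = (Σα)·G − ½Σα_i² = 10.2² − ½·37.94 = 85.07.
Planner sets c_i = Σα_j = 10.2 for every i, so G^SO = 4·10.2 = 40.8.
W^SO = (Σα)·G^SO − ½·4·(Σα)² = (4/2)·10.2² = 208.08.
Deadweight loss = W^SO − W^NE = 123.01.

123.01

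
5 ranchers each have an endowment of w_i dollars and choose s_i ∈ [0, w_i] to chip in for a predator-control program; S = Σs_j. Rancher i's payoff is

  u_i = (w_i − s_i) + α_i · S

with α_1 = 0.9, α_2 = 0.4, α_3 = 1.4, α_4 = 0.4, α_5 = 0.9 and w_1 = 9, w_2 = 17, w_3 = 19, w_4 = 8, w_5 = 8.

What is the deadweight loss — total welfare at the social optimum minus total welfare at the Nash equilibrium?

126

∂u_i/∂s_i = α_i − 1, so rancher i contributes w_i if α_i > 1, else 0.
α_i > 1 for i ∈ {3}; NE contributions (0, 0, 19, 0, 0), S = 19.
W^NE = Σw_i − S^NE + (Σα_i)·S^NE = 61 + 3·19 = 118.
Planner: ∂(Σu_j)/∂s_i = Σα_j − 1 = 3 > 0, so everyone contributes w_i; S^SO = 61, W^SO = 61 + 3·61 = 244.
Deadweight loss = 126.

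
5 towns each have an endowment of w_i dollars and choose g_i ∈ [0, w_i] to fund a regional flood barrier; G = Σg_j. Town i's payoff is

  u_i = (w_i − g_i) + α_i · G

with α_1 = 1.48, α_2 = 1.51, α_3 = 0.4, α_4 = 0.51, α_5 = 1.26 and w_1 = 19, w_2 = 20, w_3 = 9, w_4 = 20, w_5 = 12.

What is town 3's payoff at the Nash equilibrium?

∂u_i/∂g_i = α_i − 1, so town i contributes w_i if α_i > 1, else 0.
α_i > 1 for i ∈ {1, 2, 5}; NE contributions (19, 20, 0, 0, 12), G = 51.
u_3 = (9 − 0) + 0.4·51 = 29.4.

29.4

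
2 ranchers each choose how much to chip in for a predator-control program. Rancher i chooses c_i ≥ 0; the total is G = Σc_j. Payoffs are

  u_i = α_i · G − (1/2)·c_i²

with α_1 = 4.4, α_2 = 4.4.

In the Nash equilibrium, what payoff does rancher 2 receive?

29.04

Rancher i's FOC: ∂u_i/∂c_i = α_i − c_i = 0, so c_i* = α_i.
NE contributions = (4.4, 4.4); G = 8.8.
u_2 = α_2·G − ½·(c_2)² = 4.4·8.8 − ½·4.4² = 29.04.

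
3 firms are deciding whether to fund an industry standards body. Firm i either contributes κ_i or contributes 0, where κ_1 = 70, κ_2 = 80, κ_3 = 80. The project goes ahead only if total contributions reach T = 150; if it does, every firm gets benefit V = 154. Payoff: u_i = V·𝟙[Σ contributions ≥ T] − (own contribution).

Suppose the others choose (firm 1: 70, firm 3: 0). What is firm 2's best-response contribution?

Others' total = 70. Contributing 80 brings total to 150 ≥ 150: gain V − κ_2 = 74.
Best response: 80.

80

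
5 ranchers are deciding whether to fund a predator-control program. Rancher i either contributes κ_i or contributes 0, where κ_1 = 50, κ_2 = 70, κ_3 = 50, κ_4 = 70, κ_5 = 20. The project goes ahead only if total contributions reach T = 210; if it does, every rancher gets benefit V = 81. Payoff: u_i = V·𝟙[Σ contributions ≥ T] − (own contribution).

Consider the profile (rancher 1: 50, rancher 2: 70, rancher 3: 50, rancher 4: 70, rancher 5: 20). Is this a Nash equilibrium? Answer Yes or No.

No

Total = 260 ≥ 210: provided.
Rancher 1 (pledges 50, payoff 31): dropping to 0 → total 210, payoff 81. Profitable deviation.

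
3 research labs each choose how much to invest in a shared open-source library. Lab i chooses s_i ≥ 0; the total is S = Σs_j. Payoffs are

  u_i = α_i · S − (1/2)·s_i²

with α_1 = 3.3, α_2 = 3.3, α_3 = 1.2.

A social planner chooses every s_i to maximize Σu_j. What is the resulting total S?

Planner FOC: ∂(Σu_j)/∂s_i = (Σα_j) − s_i = 0, so s_i^SO = Σα_j = 7.8 for every i; S^SO = 23.4.

23.4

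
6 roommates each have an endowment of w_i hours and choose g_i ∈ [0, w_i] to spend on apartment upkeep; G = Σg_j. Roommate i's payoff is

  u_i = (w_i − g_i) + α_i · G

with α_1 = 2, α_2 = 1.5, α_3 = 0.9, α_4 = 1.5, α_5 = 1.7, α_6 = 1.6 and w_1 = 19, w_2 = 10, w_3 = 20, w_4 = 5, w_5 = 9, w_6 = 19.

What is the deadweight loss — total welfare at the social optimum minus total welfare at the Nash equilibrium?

∂u_i/∂g_i = α_i − 1, so roommate i contributes w_i if α_i > 1, else 0.
α_i > 1 for i ∈ {1, 2, 4, 5, 6}; NE contributions (19, 10, 0, 5, 9, 19), G = 62.
W^NE = Σw_i − G^NE + (Σα_i)·G^NE = 82 + 8.2·62 = 590.4.
Planner: ∂(Σu_j)/∂g_i = Σα_j − 1 = 8.2 > 0, so everyone contributes w_i; G^SO = 82, W^SO = 82 + 8.2·82 = 754.4.
Deadweight loss = 164.

164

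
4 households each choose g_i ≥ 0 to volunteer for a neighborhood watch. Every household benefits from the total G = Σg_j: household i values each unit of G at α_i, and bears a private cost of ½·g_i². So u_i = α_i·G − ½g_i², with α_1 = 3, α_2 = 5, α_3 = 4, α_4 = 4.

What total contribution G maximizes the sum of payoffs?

64

Planner FOC: ∂(Σu_j)/∂g_i = (Σα_j) − g_i = 0, so g_i^SO = Σα_j = 16 for every i; G^SO = 64.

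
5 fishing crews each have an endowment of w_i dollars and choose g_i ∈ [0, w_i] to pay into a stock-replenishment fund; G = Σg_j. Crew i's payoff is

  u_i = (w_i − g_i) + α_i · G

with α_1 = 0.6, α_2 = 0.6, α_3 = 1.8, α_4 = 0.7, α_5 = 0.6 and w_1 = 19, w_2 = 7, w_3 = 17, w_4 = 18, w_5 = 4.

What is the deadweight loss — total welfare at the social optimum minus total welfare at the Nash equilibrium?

∂u_i/∂g_i = α_i − 1, so crew i contributes w_i if α_i > 1, else 0.
α_i > 1 for i ∈ {3}; NE contributions (0, 0, 17, 0, 0), G = 17.
W^NE = Σw_i − G^NE + (Σα_i)·G^NE = 65 + 3.3·17 = 121.1.
Planner: ∂(Σu_j)/∂g_i = Σα_j − 1 = 3.3 > 0, so everyone contributes w_i; G^SO = 65, W^SO = 65 + 3.3·65 = 279.5.
Deadweight loss = 158.4.

158.4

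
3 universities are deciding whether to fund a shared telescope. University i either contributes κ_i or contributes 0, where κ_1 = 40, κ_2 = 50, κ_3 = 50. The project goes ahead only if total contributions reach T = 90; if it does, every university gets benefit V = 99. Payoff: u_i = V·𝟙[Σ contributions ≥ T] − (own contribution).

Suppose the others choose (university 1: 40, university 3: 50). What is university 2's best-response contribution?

0

Others' total = 90 ≥ 90; contributing adds cost 50 for no extra benefit.
Best response: 0.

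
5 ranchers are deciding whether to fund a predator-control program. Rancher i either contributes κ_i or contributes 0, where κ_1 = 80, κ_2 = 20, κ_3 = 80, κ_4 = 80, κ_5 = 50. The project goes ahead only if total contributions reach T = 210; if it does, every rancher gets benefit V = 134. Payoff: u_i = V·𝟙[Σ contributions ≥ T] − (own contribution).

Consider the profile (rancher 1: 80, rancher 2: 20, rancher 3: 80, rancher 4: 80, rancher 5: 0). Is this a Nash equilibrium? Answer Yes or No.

Total = 260 ≥ 210: provided.
Rancher 1 (pledges 80, payoff 54): dropping to 0 → total 180, payoff 0. No gain.
Rancher 2 (pledges 20, payoff 114): dropping to 0 → total 240, payoff 134. Profitable deviation.

No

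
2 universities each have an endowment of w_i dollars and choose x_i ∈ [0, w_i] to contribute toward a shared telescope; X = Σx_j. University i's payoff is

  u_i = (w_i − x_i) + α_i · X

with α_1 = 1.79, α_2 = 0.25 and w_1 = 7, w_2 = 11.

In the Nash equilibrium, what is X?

7

∂u_i/∂x_i = α_i − 1, so university i contributes w_i if α_i > 1, else 0.
α_i > 1 for i ∈ {1}; NE contributions (7, 0), X = 7.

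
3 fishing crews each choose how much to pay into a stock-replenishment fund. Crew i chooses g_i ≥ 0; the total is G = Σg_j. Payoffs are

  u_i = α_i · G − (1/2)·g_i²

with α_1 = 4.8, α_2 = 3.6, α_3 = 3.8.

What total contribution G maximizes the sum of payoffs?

Planner FOC: ∂(Σu_j)/∂g_i = (Σα_j) − g_i = 0, so g_i^SO = Σα_j = 12.2 for every i; G^SO = 36.6.

36.6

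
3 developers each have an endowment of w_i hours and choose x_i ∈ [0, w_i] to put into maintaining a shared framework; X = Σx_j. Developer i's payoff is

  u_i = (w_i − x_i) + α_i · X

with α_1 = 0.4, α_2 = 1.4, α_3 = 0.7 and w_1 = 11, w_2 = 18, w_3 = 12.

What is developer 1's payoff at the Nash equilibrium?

∂u_i/∂x_i = α_i − 1, so developer i contributes w_i if α_i > 1, else 0.
α_i > 1 for i ∈ {2}; NE contributions (0, 18, 0), X = 18.
u_1 = (11 − 0) + 0.4·18 = 18.2.

18.2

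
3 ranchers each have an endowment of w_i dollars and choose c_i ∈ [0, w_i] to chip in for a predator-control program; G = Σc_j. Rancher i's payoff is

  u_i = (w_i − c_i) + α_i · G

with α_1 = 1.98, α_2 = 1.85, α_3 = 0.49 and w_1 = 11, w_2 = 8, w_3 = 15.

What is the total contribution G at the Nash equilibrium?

19

∂u_i/∂c_i = α_i − 1, so rancher i contributes w_i if α_i > 1, else 0.
α_i > 1 for i ∈ {1, 2}; NE contributions (11, 8, 0), G = 19.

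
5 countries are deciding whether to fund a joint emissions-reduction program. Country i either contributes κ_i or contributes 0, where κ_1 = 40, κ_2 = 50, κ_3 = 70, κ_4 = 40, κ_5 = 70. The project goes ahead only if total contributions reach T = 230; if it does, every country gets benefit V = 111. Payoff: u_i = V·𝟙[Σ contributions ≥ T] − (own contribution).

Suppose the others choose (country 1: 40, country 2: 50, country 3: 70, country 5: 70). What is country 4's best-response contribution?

0

Others' total = 230 ≥ 230; contributing adds cost 40 for no extra benefit.
Best response: 0.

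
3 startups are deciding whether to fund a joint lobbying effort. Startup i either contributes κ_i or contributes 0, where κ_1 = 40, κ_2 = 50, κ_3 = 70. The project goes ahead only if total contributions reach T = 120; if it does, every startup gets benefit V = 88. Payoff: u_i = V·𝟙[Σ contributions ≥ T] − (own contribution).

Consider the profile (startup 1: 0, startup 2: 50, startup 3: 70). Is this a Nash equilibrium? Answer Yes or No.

Yes

Total = 120 ≥ 120: provided.
Startup 1 (pledges 0, payoff 88): pledging 40 → total 160, payoff 48. No gain.
Startup 2 (pledges 50, payoff 38): dropping to 0 → total 70, payoff 0. No gain.
Startup 3 (pledges 70, payoff 18): dropping to 0 → total 50, payoff 0. No gain.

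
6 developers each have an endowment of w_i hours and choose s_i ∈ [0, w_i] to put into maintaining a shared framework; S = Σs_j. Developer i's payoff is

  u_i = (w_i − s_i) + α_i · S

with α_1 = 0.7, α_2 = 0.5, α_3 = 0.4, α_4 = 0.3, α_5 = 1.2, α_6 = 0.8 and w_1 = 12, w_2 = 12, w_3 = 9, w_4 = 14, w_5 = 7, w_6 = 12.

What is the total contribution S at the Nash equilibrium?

∂u_i/∂s_i = α_i − 1, so developer i contributes w_i if α_i > 1, else 0.
α_i > 1 for i ∈ {5}; NE contributions (0, 0, 0, 0, 7, 0), S = 7.

7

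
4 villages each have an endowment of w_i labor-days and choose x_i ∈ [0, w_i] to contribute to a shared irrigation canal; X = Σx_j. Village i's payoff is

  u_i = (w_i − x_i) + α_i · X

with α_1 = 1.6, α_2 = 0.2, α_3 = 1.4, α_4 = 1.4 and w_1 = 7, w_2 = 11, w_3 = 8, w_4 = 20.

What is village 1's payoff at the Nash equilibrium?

56

∂u_i/∂x_i = α_i − 1, so village i contributes w_i if α_i > 1, else 0.
α_i > 1 for i ∈ {1, 3, 4}; NE contributions (7, 0, 8, 20), X = 35.
u_1 = (7 − 7) + 1.6·35 = 56.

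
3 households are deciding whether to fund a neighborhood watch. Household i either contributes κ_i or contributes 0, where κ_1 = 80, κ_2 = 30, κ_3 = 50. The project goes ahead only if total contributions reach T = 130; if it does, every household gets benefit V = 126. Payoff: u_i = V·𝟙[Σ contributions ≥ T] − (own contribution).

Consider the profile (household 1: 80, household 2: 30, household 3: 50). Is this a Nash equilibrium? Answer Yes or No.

Total = 160 ≥ 130: provided.
Household 1 (pledges 80, payoff 46): dropping to 0 → total 80, payoff 0. No gain.
Household 2 (pledges 30, payoff 96): dropping to 0 → total 130, payoff 126. Profitable deviation.

No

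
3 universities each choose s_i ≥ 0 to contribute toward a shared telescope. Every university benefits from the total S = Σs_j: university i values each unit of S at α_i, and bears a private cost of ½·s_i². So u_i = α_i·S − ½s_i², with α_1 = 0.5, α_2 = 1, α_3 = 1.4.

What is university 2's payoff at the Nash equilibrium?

2.4

University i's FOC: ∂u_i/∂s_i = α_i − s_i = 0, so s_i* = α_i.
NE contributions = (0.5, 1, 1.4); S = 2.9.
u_2 = α_2·S − ½·(s_2)² = 1·2.9 − ½·1² = 2.4.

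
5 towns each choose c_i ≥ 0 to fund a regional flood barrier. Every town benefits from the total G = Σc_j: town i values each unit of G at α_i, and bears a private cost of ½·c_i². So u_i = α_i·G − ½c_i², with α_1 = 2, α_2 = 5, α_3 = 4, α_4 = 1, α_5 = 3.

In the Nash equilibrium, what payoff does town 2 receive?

62.5

Town i's FOC: ∂u_i/∂c_i = α_i − c_i = 0, so c_i* = α_i.
NE contributions = (2, 5, 4, 1, 3); G = 15.
u_2 = α_2·G − ½·(c_2)² = 5·15 − ½·5² = 62.5.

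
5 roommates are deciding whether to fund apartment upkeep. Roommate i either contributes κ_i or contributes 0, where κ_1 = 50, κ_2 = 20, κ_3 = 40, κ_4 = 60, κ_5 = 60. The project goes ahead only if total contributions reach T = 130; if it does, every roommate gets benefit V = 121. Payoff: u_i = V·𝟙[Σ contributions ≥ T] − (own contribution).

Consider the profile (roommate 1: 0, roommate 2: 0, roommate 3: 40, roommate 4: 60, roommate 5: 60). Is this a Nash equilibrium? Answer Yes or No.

Yes

Total = 160 ≥ 130: provided.
Roommate 1 (pledges 0, payoff 121): pledging 50 → total 210, payoff 71. No gain.
Roommate 2 (pledges 0, payoff 121): pledging 20 → total 180, payoff 101. No gain.
Roommate 3 (pledges 40, payoff 81): dropping to 0 → total 120, payoff 0. No gain.
Roommate 4 (pledges 60, payoff 61): dropping to 0 → total 100, payoff 0. No gain.
Roommate 5 (pledges 60, payoff 61): dropping to 0 → total 100, payoff 0. No gain.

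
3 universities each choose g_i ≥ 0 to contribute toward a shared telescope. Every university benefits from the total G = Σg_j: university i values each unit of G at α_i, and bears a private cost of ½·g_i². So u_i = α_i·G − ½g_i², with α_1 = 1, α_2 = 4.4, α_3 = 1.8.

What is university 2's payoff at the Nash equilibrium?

University i's FOC: ∂u_i/∂g_i = α_i − g_i = 0, so g_i* = α_i.
NE contributions = (1, 4.4, 1.8); G = 7.2.
u_2 = α_2·G − ½·(g_2)² = 4.4·7.2 − ½·4.4² = 22.

22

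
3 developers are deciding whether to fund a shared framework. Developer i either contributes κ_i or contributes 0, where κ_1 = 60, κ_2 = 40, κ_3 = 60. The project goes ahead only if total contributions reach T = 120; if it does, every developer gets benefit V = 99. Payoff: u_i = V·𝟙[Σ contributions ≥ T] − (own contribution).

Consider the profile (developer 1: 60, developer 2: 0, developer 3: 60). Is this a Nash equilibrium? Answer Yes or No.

Yes

Total = 120 ≥ 120: provided.
Developer 1 (pledges 60, payoff 39): dropping to 0 → total 60, payoff 0. No gain.
Developer 2 (pledges 0, payoff 99): pledging 40 → total 160, payoff 59. No gain.
Developer 3 (pledges 60, payoff 39): dropping to 0 → total 60, payoff 0. No gain.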